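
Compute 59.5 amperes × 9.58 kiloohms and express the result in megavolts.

59.5 × 9.58 × 10³ = 570.01 × 10³ V

0.57001 megavolts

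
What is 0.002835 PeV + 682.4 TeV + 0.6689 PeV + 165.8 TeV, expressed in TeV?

In TeV:
  0.002835 PeV = 0.002835 × 10^3 TeV = 2.835
  682.4 TeV → 682.4
  0.6689 PeV = 0.6689 × 10^3 TeV = 668.9
  165.8 TeV → 165.8
Sum: 2.835 + 682.4 + 668.9 + 165.8 = 1519.935

1519.935 TeV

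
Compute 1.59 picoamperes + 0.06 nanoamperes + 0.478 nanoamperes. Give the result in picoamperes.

In picoamperes:
  1.59 picoamperes → 1.59
  0.06 nanoamperes = 0.06 × 10^3 picoamperes = 60
  0.478 nanoamperes = 0.478 × 10^3 picoamperes = 478
Sum: 1.59 + 60 + 478 = 539.59

539.59 picoamperes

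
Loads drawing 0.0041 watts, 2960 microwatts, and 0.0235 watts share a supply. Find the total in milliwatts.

30.56 milliwatts

In milliwatts:
  0.0041 watts = 0.0041e3 milliwatts = 4.1
  2960 microwatts = 2960e-3 milliwatts = 2.96
  0.0235 watts = 0.0235e3 milliwatts = 23.5
Sum: 4.1 + 2.96 + 23.5 = 30.56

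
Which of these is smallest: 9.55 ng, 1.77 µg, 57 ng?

9.55 ng = 0.00000000955 g
1.77 µg = 0.00000177 g
57 ng = 0.000000057 g

9.55 ng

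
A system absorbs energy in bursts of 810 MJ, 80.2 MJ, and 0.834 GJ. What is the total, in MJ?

1724.2 MJ

In MJ:
  810 MJ → 810
  80.2 MJ → 80.2
  0.834 GJ = 0.834 × 10³ MJ = 834
Sum: 810 + 80.2 + 834 = 1724.2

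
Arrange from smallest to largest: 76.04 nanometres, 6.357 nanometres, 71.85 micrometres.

6.357 nanometres < 76.04 nanometres < 71.85 micrometres

76.04 nanometres = 0.00000007604 metres
6.357 nanometres = 0.000000006357 metres
71.85 micrometres = 0.00007185 metres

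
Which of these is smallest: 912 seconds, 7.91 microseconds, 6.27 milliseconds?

912 seconds = 912 seconds
7.91 microseconds = 0.00000791 seconds
6.27 milliseconds = 0.00627 seconds

7.91 microseconds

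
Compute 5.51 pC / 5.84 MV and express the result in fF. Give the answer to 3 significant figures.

0.000943 fF

(5.51e-12) / (5.84e6) = 0.94349e-18 F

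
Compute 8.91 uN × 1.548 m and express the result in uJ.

8.91e-6 × 1.548 = 13.79268e-6 J

13.79268 uJ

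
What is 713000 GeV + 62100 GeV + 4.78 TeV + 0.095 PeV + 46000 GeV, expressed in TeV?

920.88 TeV

In TeV:
  713000 GeV = 713000e-3 TeV = 713
  62100 GeV = 62100e-3 TeV = 62.1
  4.78 TeV → 4.78
  0.095 PeV = 0.095e3 TeV = 95
  46000 GeV = 46000e-3 TeV = 46
Sum: 713 + 62.1 + 4.78 + 95 + 46 = 920.88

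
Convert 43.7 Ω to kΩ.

(no prefix) = 1e0, kilo = 1e3; factor is 1e-3.
43.7 × 1e-3 = 0.0437

0.0437 kΩ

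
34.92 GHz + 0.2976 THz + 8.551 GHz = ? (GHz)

341.071 GHz

In GHz:
  34.92 GHz → 34.92
  0.2976 THz = 0.2976e3 GHz = 297.6
  8.551 GHz → 8.551
Sum: 34.92 + 297.6 + 8.551 = 341.071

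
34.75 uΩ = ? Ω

micro = 10⁻⁶, (no prefix) = 10⁰; factor is 10⁻⁶.
34.75 × 10⁻⁶ = 0.00003475

0.00003475 Ω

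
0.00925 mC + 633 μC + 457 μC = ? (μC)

1099.25 μC

In μC:
  0.00925 mC = 0.00925 × 10^3 μC = 9.25
  633 μC → 633
  457 μC → 457
Sum: 9.25 + 633 + 457 = 1099.25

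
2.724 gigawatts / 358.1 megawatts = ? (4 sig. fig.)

(2.724e9) / (358.1e6) = 0.0076068e3

7.607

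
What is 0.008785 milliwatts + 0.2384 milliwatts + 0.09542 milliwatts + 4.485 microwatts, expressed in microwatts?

In microwatts:
  0.008785 milliwatts = 0.008785 × 10^3 microwatts = 8.785
  0.2384 milliwatts = 0.2384 × 10^3 microwatts = 238.4
  0.09542 milliwatts = 0.09542 × 10^3 microwatts = 95.42
  4.485 microwatts → 4.485
Sum: 8.785 + 238.4 + 95.42 + 4.485 = 347.09

347.09 microwatts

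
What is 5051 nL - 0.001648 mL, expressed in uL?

3.403 uL

In uL:
  5051 nL = 5051e-3 uL = 5.051
  0.001648 mL = 0.001648e3 uL = 1.648
Difference: 5.051 - 1.648 = 3.403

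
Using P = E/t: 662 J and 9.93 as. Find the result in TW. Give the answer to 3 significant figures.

66700000 TW

(662) / (9.93 × 10^-18) = 66.667 × 10^18 W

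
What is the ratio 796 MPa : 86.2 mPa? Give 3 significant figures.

9230000000

(796 × 10^6) / (86.2 × 10^-3) = 9.234 × 10^9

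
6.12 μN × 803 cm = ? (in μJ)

6.12 × 10⁻⁶ × 803 × 10⁻² = 4914.36 × 10⁻⁸ J

49.1436 μJ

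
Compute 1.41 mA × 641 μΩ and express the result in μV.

0.90381 μV

1.41 × 10⁻³ × 641 × 10⁻⁶ = 903.81 × 10⁻⁹ V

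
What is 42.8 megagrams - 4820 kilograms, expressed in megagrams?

In megagrams:
  42.8 megagrams → 42.8
  4820 kilograms = 4820 × 10^-3 megagrams = 4.82
Difference: 42.8 - 4.82 = 37.98

37.98 megagrams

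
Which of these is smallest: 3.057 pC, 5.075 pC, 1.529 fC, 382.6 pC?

1.529 fC

3.057 pC = 0.000000000003057 C
5.075 pC = 0.000000000005075 C
1.529 fC = 0.000000000000001529 C
382.6 pC = 0.0000000003826 C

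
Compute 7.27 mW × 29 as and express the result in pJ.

7.27 × 10⁻³ × 29 × 10⁻¹⁸ = 210.83 × 10⁻²¹ J

0.00000021083 pJ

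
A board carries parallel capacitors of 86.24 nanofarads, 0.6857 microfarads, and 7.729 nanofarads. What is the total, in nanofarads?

In nanofarads:
  86.24 nanofarads → 86.24
  0.6857 microfarads = 0.6857 × 10³ nanofarads = 685.7
  7.729 nanofarads → 7.729
Sum: 86.24 + 685.7 + 7.729 = 779.669

779.669 nanofarads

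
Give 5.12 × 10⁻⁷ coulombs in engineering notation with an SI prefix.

512 nanocoulombs

= 512 × 10⁻⁹ coulombs; 10⁻⁹ is nano.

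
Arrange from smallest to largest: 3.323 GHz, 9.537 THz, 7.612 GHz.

3.323 GHz < 7.612 GHz < 9.537 THz

3.323 GHz = 3323000000 Hz
9.537 THz = 9537000000000 Hz
7.612 GHz = 7612000000 Hz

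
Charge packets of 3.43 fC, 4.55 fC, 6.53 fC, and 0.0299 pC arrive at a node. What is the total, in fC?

44.41 fC

In fC:
  3.43 fC → 3.43
  4.55 fC → 4.55
  6.53 fC → 6.53
  0.0299 pC = 0.0299 × 10³ fC = 29.9
Sum: 3.43 + 4.55 + 6.53 + 29.9 = 44.41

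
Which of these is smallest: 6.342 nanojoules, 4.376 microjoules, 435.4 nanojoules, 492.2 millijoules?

6.342 nanojoules = 0.000000006342 joules
4.376 microjoules = 0.000004376 joules
435.4 nanojoules = 0.0000004354 joules
492.2 millijoules = 0.4922 joules

6.342 nanojoules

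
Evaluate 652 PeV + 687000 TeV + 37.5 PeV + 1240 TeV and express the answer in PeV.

1377.74 PeV

In PeV:
  652 PeV → 652
  687000 TeV = 687000 × 10^-3 PeV = 687
  37.5 PeV → 37.5
  1240 TeV = 1240 × 10^-3 PeV = 1.24
Sum: 652 + 687 + 37.5 + 1.24 = 1377.74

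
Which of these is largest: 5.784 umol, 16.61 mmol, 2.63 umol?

16.61 mmol

5.784 umol = 0.000005784 mol
16.61 mmol = 0.01661 mol
2.63 umol = 0.00000263 mol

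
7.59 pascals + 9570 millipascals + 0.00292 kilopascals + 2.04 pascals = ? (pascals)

In pascals:
  7.59 pascals → 7.59
  9570 millipascals = 9570 × 10⁻³ pascals = 9.57
  0.00292 kilopascals = 0.00292 × 10³ pascals = 2.92
  2.04 pascals → 2.04
Sum: 7.59 + 9.57 + 2.92 + 2.04 = 22.12

22.12 pascals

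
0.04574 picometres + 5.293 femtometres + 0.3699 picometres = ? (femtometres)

420.933 femtometres

In femtometres:
  0.04574 picometres = 0.04574 × 10^3 femtometres = 45.74
  5.293 femtometres → 5.293
  0.3699 picometres = 0.3699 × 10^3 femtometres = 369.9
Sum: 45.74 + 5.293 + 369.9 = 420.933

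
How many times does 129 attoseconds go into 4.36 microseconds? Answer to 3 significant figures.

(4.36 × 10^-6) / (129 × 10^-18) = 0.0338 × 10^12

33800000000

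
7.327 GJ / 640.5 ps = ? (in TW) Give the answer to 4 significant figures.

(7.327 × 10⁹) / (640.5 × 10⁻¹²) = 0.0114395 × 10²¹ W

11440000 TW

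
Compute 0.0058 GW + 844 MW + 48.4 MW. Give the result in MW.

In MW:
  0.0058 GW = 0.0058e3 MW = 5.8
  844 MW → 844
  48.4 MW → 48.4
Sum: 5.8 + 844 + 48.4 = 898.2

898.2 MW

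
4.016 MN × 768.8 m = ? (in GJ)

3.0875008 GJ

4.016 × 10^6 × 768.8 = 3087.5008 × 10^6 J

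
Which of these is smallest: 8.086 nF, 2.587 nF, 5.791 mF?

8.086 nF = 0.000000008086 F
2.587 nF = 0.000000002587 F
5.791 mF = 0.005791 F

2.587 nF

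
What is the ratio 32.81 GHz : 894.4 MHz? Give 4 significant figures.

36.68

(32.81e9) / (894.4e6) = 0.036684e3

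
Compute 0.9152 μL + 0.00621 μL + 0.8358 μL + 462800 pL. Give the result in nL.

In nL:
  0.9152 μL = 0.9152 × 10³ nL = 915.2
  0.00621 μL = 0.00621 × 10³ nL = 6.21
  0.8358 μL = 0.8358 × 10³ nL = 835.8
  462800 pL = 462800 × 10⁻³ nL = 462.8
Sum: 915.2 + 6.21 + 835.8 + 462.8 = 2220.01

2220.01 nL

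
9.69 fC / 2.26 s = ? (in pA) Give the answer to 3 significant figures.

0.00429 pA

(9.69 × 10^-15) / (2.26) = 4.2876 × 10^-15 A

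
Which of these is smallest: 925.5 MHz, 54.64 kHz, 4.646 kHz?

4.646 kHz

925.5 MHz = 925500000 Hz
54.64 kHz = 54640 Hz
4.646 kHz = 4646 Hz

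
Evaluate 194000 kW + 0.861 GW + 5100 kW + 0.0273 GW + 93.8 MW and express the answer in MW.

1181.2 MW

In MW:
  194000 kW = 194000e-3 MW = 194
  0.861 GW = 0.861e3 MW = 861
  5100 kW = 5100e-3 MW = 5.1
  0.0273 GW = 0.0273e3 MW = 27.3
  93.8 MW → 93.8
Sum: 194 + 861 + 5.1 + 27.3 + 93.8 = 1181.2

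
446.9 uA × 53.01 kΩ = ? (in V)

446.9e-6 × 53.01e3 = 23690.169e-3 V

23.690169 V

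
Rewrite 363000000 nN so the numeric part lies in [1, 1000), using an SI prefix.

= 363 × 10⁻³ N; 10⁻³ is milli.

363 mN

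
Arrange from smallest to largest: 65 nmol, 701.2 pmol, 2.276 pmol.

65 nmol = 0.000000065 mol
701.2 pmol = 0.0000000007012 mol
2.276 pmol = 0.000000000002276 mol

2.276 pmol < 701.2 pmol < 65 nmol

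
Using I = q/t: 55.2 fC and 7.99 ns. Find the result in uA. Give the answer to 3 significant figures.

6.91 uA

(55.2 × 10⁻¹⁵) / (7.99 × 10⁻⁹) = 6.9086 × 10⁻⁶ A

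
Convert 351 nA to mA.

nano = 1e-9, milli = 1e-3; factor is 1e-6.
351 × 1e-6 = 0.000351

0.000351 mA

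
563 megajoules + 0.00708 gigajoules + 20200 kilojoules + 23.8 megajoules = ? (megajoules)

614.08 megajoules

In megajoules:
  563 megajoules → 563
  0.00708 gigajoules = 0.00708 × 10^3 megajoules = 7.08
  20200 kilojoules = 20200 × 10^-3 megajoules = 20.2
  23.8 megajoules → 23.8
Sum: 563 + 7.08 + 20.2 + 23.8 = 614.08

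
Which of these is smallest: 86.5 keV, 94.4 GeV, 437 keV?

86.5 keV = 86500 eV
94.4 GeV = 94400000000 eV
437 keV = 437000 eV

86.5 keV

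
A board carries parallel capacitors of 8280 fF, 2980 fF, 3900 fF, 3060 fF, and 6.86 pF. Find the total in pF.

25.08 pF

In pF:
  8280 fF = 8280 × 10^-3 pF = 8.28
  2980 fF = 2980 × 10^-3 pF = 2.98
  3900 fF = 3900 × 10^-3 pF = 3.9
  3060 fF = 3060 × 10^-3 pF = 3.06
  6.86 pF → 6.86
Sum: 8.28 + 2.98 + 3.9 + 3.06 + 6.86 = 25.08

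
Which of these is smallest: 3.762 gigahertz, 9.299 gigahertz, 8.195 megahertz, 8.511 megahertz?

8.195 megahertz

3.762 gigahertz = 3762000000 hertz
9.299 gigahertz = 9299000000 hertz
8.195 megahertz = 8195000 hertz
8.511 megahertz = 8511000 hertz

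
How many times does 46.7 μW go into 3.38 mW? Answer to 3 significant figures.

(3.38 × 10^-3) / (46.7 × 10^-6) = 0.07238 × 10^3

72.4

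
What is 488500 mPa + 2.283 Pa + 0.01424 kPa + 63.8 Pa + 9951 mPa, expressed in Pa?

578.774 Pa

In Pa:
  488500 mPa = 488500 × 10^-3 Pa = 488.5
  2.283 Pa → 2.283
  0.01424 kPa = 0.01424 × 10^3 Pa = 14.24
  63.8 Pa → 63.8
  9951 mPa = 9951 × 10^-3 Pa = 9.951
Sum: 488.5 + 2.283 + 14.24 + 63.8 + 9.951 = 578.774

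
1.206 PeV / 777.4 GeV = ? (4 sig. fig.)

1551

(1.206 × 10^15) / (777.4 × 10^9) = 0.0015513 × 10^6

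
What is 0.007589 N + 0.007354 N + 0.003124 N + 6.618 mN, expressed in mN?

24.685 mN

In mN:
  0.007589 N = 0.007589 × 10^3 mN = 7.589
  0.007354 N = 0.007354 × 10^3 mN = 7.354
  0.003124 N = 0.003124 × 10^3 mN = 3.124
  6.618 mN → 6.618
Sum: 7.589 + 7.354 + 3.124 + 6.618 = 24.685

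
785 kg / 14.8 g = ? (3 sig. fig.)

(785 × 10³) / (14.8) = 53.04 × 10³

53000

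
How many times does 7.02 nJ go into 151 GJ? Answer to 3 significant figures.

21500000000000000000

(151e9) / (7.02e-9) = 21.51e18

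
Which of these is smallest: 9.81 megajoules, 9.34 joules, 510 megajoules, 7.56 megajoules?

9.34 joules

9.81 megajoules = 9810000 joules
9.34 joules = 9.34 joules
510 megajoules = 510000000 joules
7.56 megajoules = 7560000 joules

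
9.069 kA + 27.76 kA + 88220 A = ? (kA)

In kA:
  9.069 kA → 9.069
  27.76 kA → 27.76
  88220 A = 88220 × 10^-3 kA = 88.22
Sum: 9.069 + 27.76 + 88.22 = 125.049

125.049 kA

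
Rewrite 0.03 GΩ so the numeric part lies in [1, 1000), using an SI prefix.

30 MΩ

= 30 × 10⁶ Ω; 10⁶ is mega.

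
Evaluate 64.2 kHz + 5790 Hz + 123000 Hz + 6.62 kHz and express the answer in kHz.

In kHz:
  64.2 kHz → 64.2
  5790 Hz = 5790 × 10⁻³ kHz = 5.79
  123000 Hz = 123000 × 10⁻³ kHz = 123
  6.62 kHz → 6.62
Sum: 64.2 + 5.79 + 123 + 6.62 = 199.61

199.61 kHz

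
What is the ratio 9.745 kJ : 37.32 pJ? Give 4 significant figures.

261100000000000

(9.745 × 10^3) / (37.32 × 10^-12) = 0.26112 × 10^15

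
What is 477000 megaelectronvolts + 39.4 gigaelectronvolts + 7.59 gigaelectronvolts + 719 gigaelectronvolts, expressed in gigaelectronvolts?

In gigaelectronvolts:
  477000 megaelectronvolts = 477000 × 10⁻³ gigaelectronvolts = 477
  39.4 gigaelectronvolts → 39.4
  7.59 gigaelectronvolts → 7.59
  719 gigaelectronvolts → 719
Sum: 477 + 39.4 + 7.59 + 719 = 1242.99

1242.99 gigaelectronvolts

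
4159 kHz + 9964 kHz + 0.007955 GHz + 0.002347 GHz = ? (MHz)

24.425 MHz

In MHz:
  4159 kHz = 4159 × 10⁻³ MHz = 4.159
  9964 kHz = 9964 × 10⁻³ MHz = 9.964
  0.007955 GHz = 0.007955 × 10³ MHz = 7.955
  0.002347 GHz = 0.002347 × 10³ MHz = 2.347
Sum: 4.159 + 9.964 + 7.955 + 2.347 = 24.425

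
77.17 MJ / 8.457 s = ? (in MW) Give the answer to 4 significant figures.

9.125 MW

(77.17 × 10^6) / (8.457) = 9.12499 × 10^6 W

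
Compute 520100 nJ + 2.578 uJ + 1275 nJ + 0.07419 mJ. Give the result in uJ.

598.143 uJ

In uJ:
  520100 nJ = 520100e-3 uJ = 520.1
  2.578 uJ → 2.578
  1275 nJ = 1275e-3 uJ = 1.275
  0.07419 mJ = 0.07419e3 uJ = 74.19
Sum: 520.1 + 2.578 + 1.275 + 74.19 = 598.143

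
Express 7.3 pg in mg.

0.0000000073 mg

pico = 1e-12, milli = 1e-3; factor is 1e-9.
7.3 × 1e-9 = 0.0000000073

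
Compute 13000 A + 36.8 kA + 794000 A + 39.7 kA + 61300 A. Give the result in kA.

In kA:
  13000 A = 13000 × 10⁻³ kA = 13
  36.8 kA → 36.8
  794000 A = 794000 × 10⁻³ kA = 794
  39.7 kA → 39.7
  61300 A = 61300 × 10⁻³ kA = 61.3
Sum: 13 + 36.8 + 794 + 39.7 + 61.3 = 944.8

944.8 kA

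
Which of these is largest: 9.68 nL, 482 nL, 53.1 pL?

9.68 nL = 0.00000000968 L
482 nL = 0.000000482 L
53.1 pL = 0.0000000000531 L

482 nL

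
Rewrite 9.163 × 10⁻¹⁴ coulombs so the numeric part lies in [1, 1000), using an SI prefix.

91.63 femtocoulombs

= 91.63 × 10⁻¹⁵ coulombs; 10⁻¹⁵ is femto.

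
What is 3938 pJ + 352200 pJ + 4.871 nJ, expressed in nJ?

In nJ:
  3938 pJ = 3938 × 10⁻³ nJ = 3.938
  352200 pJ = 352200 × 10⁻³ nJ = 352.2
  4.871 nJ → 4.871
Sum: 3.938 + 352.2 + 4.871 = 361.009

361.009 nJ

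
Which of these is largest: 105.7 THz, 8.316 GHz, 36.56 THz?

105.7 THz

105.7 THz = 105700000000000 Hz
8.316 GHz = 8316000000 Hz
36.56 THz = 36560000000000 Hz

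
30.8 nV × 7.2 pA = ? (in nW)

0.00000000022176 nW

30.8 × 10⁻⁹ × 7.2 × 10⁻¹² = 221.76 × 10⁻²¹ W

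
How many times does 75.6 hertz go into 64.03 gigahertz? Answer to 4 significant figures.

847000000

(64.03e9) / (75.6) = 0.84696e9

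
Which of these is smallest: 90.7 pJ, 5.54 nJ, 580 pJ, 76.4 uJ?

90.7 pJ = 0.0000000000907 J
5.54 nJ = 0.00000000554 J
580 pJ = 0.00000000058 J
76.4 uJ = 0.0000764 J

90.7 pJ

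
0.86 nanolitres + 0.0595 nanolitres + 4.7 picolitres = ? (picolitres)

924.2 picolitres

In picolitres:
  0.86 nanolitres = 0.86 × 10³ picolitres = 860
  0.0595 nanolitres = 0.0595 × 10³ picolitres = 59.5
  4.7 picolitres → 4.7
Sum: 860 + 59.5 + 4.7 = 924.2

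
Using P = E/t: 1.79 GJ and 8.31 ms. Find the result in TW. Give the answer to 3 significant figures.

(1.79e9) / (8.31e-3) = 0.2154e12 W

0.215 TW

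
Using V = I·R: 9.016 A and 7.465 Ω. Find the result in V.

9.016 × 7.465 = 67.30444 V

67.30444 V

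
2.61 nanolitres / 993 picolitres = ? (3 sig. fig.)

2.63

(2.61 × 10^-9) / (993 × 10^-12) = 0.002628 × 10^3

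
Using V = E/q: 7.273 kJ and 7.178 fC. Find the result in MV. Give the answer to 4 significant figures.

(7.273e3) / (7.178e-15) = 1.01323e18 V

1013000000000 MV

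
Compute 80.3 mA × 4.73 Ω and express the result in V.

80.3 × 10⁻³ × 4.73 = 379.819 × 10⁻³ V

0.379819 V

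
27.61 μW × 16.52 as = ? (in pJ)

0.0000000004561172 pJ

27.61 × 10⁻⁶ × 16.52 × 10⁻¹⁸ = 456.1172 × 10⁻²⁴ J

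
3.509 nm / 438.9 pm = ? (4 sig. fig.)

(3.509 × 10^-9) / (438.9 × 10^-12) = 0.007995 × 10^3

7.995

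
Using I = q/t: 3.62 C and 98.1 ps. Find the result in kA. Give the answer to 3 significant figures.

36900000 kA

(3.62) / (98.1 × 10^-12) = 0.036901 × 10^12 A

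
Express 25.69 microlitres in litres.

micro = 1e-6, (no prefix) = 1e0; factor is 1e-6.
25.69 × 1e-6 = 0.00002569

0.00002569 litres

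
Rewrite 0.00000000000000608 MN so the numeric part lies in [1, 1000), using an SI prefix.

= 6.08 × 10⁻⁹ N; 10⁻⁹ is nano.

6.08 nN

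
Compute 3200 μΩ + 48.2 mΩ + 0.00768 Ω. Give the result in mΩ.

In mΩ:
  3200 μΩ = 3200 × 10^-3 mΩ = 3.2
  48.2 mΩ → 48.2
  0.00768 Ω = 0.00768 × 10^3 mΩ = 7.68
Sum: 3.2 + 48.2 + 7.68 = 59.08

59.08 mΩ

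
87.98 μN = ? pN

micro = 10⁻⁶, pico = 10⁻¹²; factor is 10⁶.
87.98 × 10⁶ = 87980000

87980000 pN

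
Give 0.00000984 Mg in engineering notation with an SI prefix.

= 9.84 g; mantissa already in [1, 1000).

9.84 g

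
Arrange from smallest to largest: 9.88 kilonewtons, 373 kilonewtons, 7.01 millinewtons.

9.88 kilonewtons = 9880 newtons
373 kilonewtons = 373000 newtons
7.01 millinewtons = 0.00701 newtons

7.01 millinewtons < 9.88 kilonewtons < 373 kilonewtons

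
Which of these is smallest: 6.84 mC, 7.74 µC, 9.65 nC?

6.84 mC = 0.00684 C
7.74 µC = 0.00000774 C
9.65 nC = 0.00000000965 C

9.65 nC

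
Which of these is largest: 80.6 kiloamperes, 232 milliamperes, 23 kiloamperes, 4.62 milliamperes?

80.6 kiloamperes = 80600 amperes
232 milliamperes = 0.232 amperes
23 kiloamperes = 23000 amperes
4.62 milliamperes = 0.00462 amperes

80.6 kiloamperes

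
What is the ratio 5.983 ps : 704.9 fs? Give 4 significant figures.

(5.983 × 10⁻¹²) / (704.9 × 10⁻¹⁵) = 0.0084877 × 10³

8.488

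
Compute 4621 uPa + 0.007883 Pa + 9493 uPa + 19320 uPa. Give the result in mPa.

In mPa:
  4621 uPa = 4621e-3 mPa = 4.621
  0.007883 Pa = 0.007883e3 mPa = 7.883
  9493 uPa = 9493e-3 mPa = 9.493
  19320 uPa = 19320e-3 mPa = 19.32
Sum: 4.621 + 7.883 + 9.493 + 19.32 = 41.317

41.317 mPa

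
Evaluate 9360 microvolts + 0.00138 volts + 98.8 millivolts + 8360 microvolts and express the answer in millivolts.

In millivolts:
  9360 microvolts = 9360 × 10^-3 millivolts = 9.36
  0.00138 volts = 0.00138 × 10^3 millivolts = 1.38
  98.8 millivolts → 98.8
  8360 microvolts = 8360 × 10^-3 millivolts = 8.36
Sum: 9.36 + 1.38 + 98.8 + 8.36 = 117.9

117.9 millivolts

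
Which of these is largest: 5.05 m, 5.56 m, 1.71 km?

1.71 km

5.05 m = 5.05 m
5.56 m = 5.56 m
1.71 km = 1710 m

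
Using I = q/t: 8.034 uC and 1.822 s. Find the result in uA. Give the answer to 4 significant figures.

(8.034 × 10^-6) / (1.822) = 4.40944 × 10^-6 A

4.409 uA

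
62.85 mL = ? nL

milli = 1e-3, nano = 1e-9; factor is 1e6.
62.85 × 1e6 = 62850000

62850000 nL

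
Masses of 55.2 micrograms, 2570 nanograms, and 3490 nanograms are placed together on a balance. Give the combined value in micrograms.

In micrograms:
  55.2 micrograms → 55.2
  2570 nanograms = 2570 × 10^-3 micrograms = 2.57
  3490 nanograms = 3490 × 10^-3 micrograms = 3.49
Sum: 55.2 + 2.57 + 3.49 = 61.26

61.26 micrograms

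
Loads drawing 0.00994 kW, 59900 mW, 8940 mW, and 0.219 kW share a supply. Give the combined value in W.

297.78 W

In W:
  0.00994 kW = 0.00994e3 W = 9.94
  59900 mW = 59900e-3 W = 59.9
  8940 mW = 8940e-3 W = 8.94
  0.219 kW = 0.219e3 W = 219
Sum: 9.94 + 59.9 + 8.94 + 219 = 297.78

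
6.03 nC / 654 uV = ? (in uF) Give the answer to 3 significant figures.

(6.03 × 10^-9) / (654 × 10^-6) = 0.0092202 × 10^-3 F

9.22 uF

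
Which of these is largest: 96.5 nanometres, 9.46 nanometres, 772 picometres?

96.5 nanometres

96.5 nanometres = 0.0000000965 metres
9.46 nanometres = 0.00000000946 metres
772 picometres = 0.000000000772 metres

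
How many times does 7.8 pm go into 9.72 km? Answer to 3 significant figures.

1250000000000000

(9.72 × 10^3) / (7.8 × 10^-12) = 1.246 × 10^15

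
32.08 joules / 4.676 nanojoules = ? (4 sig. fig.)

(32.08) / (4.676e-9) = 6.8606e9

6861000000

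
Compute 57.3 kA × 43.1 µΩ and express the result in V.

57.3 × 10^3 × 43.1 × 10^-6 = 2469.63 × 10^-3 V

2.46963 V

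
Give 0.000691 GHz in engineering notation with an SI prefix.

691 kHz

= 691e3 Hz; 1e3 is kilo.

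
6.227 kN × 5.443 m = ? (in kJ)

33.893561 kJ

6.227 × 10^3 × 5.443 = 33.893561 × 10^3 J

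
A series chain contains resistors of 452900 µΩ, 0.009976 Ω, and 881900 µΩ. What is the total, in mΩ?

1344.776 mΩ

In mΩ:
  452900 µΩ = 452900e-3 mΩ = 452.9
  0.009976 Ω = 0.009976e3 mΩ = 9.976
  881900 µΩ = 881900e-3 mΩ = 881.9
Sum: 452.9 + 9.976 + 881.9 = 1344.776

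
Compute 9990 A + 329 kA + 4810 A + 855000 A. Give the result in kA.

1198.8 kA

In kA:
  9990 A = 9990 × 10^-3 kA = 9.99
  329 kA → 329
  4810 A = 4810 × 10^-3 kA = 4.81
  855000 A = 855000 × 10^-3 kA = 855
Sum: 9.99 + 329 + 4.81 + 855 = 1198.8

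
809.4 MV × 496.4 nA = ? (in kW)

0.40178616 kW

809.4 × 10⁶ × 496.4 × 10⁻⁹ = 401786.16 × 10⁻³ W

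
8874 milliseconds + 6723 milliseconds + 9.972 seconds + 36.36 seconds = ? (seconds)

61.929 seconds

In seconds:
  8874 milliseconds = 8874 × 10^-3 seconds = 8.874
  6723 milliseconds = 6723 × 10^-3 seconds = 6.723
  9.972 seconds → 9.972
  36.36 seconds → 36.36
Sum: 8.874 + 6.723 + 9.972 + 36.36 = 61.929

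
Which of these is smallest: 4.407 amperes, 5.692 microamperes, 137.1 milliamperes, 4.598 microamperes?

4.598 microamperes

4.407 amperes = 4.407 amperes
5.692 microamperes = 0.000005692 amperes
137.1 milliamperes = 0.1371 amperes
4.598 microamperes = 0.000004598 amperes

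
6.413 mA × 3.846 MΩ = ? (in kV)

6.413 × 10^-3 × 3.846 × 10^6 = 24.664398 × 10^3 V

24.664398 kV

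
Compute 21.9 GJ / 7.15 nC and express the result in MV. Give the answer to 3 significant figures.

3060000000000 MV

(21.9 × 10⁹) / (7.15 × 10⁻⁹) = 3.0629 × 10¹⁸ V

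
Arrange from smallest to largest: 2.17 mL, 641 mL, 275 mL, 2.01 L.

2.17 mL = 0.00217 L
641 mL = 0.641 L
275 mL = 0.275 L
2.01 L = 2.01 L

2.17 mL < 275 mL < 641 mL < 2.01 L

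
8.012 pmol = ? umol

0.000008012 umol

pico = 10^-12, micro = 10^-6; factor is 10^-6.
8.012 × 10^-6 = 0.000008012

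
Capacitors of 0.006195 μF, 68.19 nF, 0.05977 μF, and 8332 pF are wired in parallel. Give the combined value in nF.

In nF:
  0.006195 μF = 0.006195 × 10³ nF = 6.195
  68.19 nF → 68.19
  0.05977 μF = 0.05977 × 10³ nF = 59.77
  8332 pF = 8332 × 10⁻³ nF = 8.332
Sum: 6.195 + 68.19 + 59.77 + 8.332 = 142.487

142.487 nF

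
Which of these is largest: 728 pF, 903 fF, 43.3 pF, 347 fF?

728 pF = 0.000000000728 F
903 fF = 0.000000000000903 F
43.3 pF = 0.0000000000433 F
347 fF = 0.000000000000347 F

728 pF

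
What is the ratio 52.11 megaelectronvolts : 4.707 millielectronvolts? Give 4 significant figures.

(52.11 × 10⁶) / (4.707 × 10⁻³) = 11.071 × 10⁹

11070000000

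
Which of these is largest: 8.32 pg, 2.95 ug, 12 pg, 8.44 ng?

8.32 pg = 0.00000000000832 g
2.95 ug = 0.00000295 g
12 pg = 0.000000000012 g
8.44 ng = 0.00000000844 g

2.95 ug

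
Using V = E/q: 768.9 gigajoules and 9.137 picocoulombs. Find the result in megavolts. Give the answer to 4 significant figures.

(768.9 × 10^9) / (9.137 × 10^-12) = 84.1523 × 10^21 V

84150000000000000 megavolts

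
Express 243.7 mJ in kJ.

milli = 10^-3, kilo = 10^3; factor is 10^-6.
243.7 × 10^-6 = 0.0002437

0.0002437 kJ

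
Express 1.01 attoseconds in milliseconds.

atto = 1e-18, milli = 1e-3; factor is 1e-15.
1.01 × 1e-15 = 0.00000000000000101

0.00000000000000101 milliseconds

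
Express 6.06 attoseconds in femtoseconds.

0.00606 femtoseconds

atto = 1e-18, femto = 1e-15; factor is 1e-3.
6.06 × 1e-3 = 0.00606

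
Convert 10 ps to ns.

0.01 ns

pico = 10⁻¹², nano = 10⁻⁹; factor is 10⁻³.
10 × 10⁻³ = 0.01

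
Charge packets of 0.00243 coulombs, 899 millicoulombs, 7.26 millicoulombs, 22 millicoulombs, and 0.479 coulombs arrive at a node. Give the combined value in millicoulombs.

In millicoulombs:
  0.00243 coulombs = 0.00243e3 millicoulombs = 2.43
  899 millicoulombs → 899
  7.26 millicoulombs → 7.26
  22 millicoulombs → 22
  0.479 coulombs = 0.479e3 millicoulombs = 479
Sum: 2.43 + 899 + 7.26 + 22 + 479 = 1409.69

1409.69 millicoulombs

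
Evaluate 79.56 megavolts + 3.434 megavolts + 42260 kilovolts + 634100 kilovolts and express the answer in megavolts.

759.354 megavolts

In megavolts:
  79.56 megavolts → 79.56
  3.434 megavolts → 3.434
  42260 kilovolts = 42260 × 10^-3 megavolts = 42.26
  634100 kilovolts = 634100 × 10^-3 megavolts = 634.1
Sum: 79.56 + 3.434 + 42.26 + 634.1 = 759.354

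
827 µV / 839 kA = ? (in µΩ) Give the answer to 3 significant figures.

0.000986 µΩ

(827e-6) / (839e3) = 0.9857e-9 Ω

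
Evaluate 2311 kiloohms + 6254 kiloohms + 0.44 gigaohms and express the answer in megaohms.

448.565 megaohms

In megaohms:
  2311 kiloohms = 2311e-3 megaohms = 2.311
  6254 kiloohms = 6254e-3 megaohms = 6.254
  0.44 gigaohms = 0.44e3 megaohms = 440
Sum: 2.311 + 6.254 + 440 = 448.565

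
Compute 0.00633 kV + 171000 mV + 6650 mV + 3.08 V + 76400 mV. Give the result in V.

In V:
  0.00633 kV = 0.00633 × 10^3 V = 6.33
  171000 mV = 171000 × 10^-3 V = 171
  6650 mV = 6650 × 10^-3 V = 6.65
  3.08 V → 3.08
  76400 mV = 76400 × 10^-3 V = 76.4
Sum: 6.33 + 171 + 6.65 + 3.08 + 76.4 = 263.46

263.46 V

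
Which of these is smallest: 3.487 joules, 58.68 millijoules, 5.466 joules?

58.68 millijoules

3.487 joules = 3.487 joules
58.68 millijoules = 0.05868 joules
5.466 joules = 5.466 joules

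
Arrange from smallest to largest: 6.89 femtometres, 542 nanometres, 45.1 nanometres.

6.89 femtometres = 0.00000000000000689 metres
542 nanometres = 0.000000542 metres
45.1 nanometres = 0.0000000451 metres

6.89 femtometres < 45.1 nanometres < 542 nanometres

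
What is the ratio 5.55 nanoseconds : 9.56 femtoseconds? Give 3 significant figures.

581000

(5.55 × 10^-9) / (9.56 × 10^-15) = 0.5805 × 10^6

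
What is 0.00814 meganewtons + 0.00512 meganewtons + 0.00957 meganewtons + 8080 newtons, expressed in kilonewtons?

In kilonewtons:
  0.00814 meganewtons = 0.00814 × 10³ kilonewtons = 8.14
  0.00512 meganewtons = 0.00512 × 10³ kilonewtons = 5.12
  0.00957 meganewtons = 0.00957 × 10³ kilonewtons = 9.57
  8080 newtons = 8080 × 10⁻³ kilonewtons = 8.08
Sum: 8.14 + 5.12 + 9.57 + 8.08 = 30.91

30.91 kilonewtons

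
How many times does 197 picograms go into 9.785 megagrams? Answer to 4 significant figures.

(9.785 × 10⁶) / (197 × 10⁻¹²) = 0.04967 × 10¹⁸

49670000000000000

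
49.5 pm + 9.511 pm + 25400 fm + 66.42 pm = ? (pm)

150.831 pm

In pm:
  49.5 pm → 49.5
  9.511 pm → 9.511
  25400 fm = 25400 × 10⁻³ pm = 25.4
  66.42 pm → 66.42
Sum: 49.5 + 9.511 + 25.4 + 66.42 = 150.831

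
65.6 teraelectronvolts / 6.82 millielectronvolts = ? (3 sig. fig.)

(65.6e12) / (6.82e-3) = 9.619e15

9620000000000000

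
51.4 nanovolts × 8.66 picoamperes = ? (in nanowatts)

51.4 × 10⁻⁹ × 8.66 × 10⁻¹² = 445.124 × 10⁻²¹ W

0.000000000445124 nanowatts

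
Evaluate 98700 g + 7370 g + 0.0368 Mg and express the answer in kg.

In kg:
  98700 g = 98700 × 10^-3 kg = 98.7
  7370 g = 7370 × 10^-3 kg = 7.37
  0.0368 Mg = 0.0368 × 10^3 kg = 36.8
Sum: 98.7 + 7.37 + 36.8 = 142.87

142.87 kg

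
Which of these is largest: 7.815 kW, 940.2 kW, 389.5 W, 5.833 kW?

940.2 kW

7.815 kW = 7815 W
940.2 kW = 940200 W
389.5 W = 389.5 W
5.833 kW = 5833 W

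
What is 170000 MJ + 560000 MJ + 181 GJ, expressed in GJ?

In GJ:
  170000 MJ = 170000e-3 GJ = 170
  560000 MJ = 560000e-3 GJ = 560
  181 GJ → 181
Sum: 170 + 560 + 181 = 911

911 GJ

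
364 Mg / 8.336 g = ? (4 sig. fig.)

(364 × 10⁶) / (8.336) = 43.666 × 10⁶

43670000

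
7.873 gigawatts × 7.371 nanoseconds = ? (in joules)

58.031883 joules

7.873 × 10^9 × 7.371 × 10^-9 = 58.031883 J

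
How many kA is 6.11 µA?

0.00000000611 kA

micro = 1e-6, kilo = 1e3; factor is 1e-9.
6.11 × 1e-9 = 0.00000000611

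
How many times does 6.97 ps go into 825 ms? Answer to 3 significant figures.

118000000000

(825e-3) / (6.97e-12) = 118.4e9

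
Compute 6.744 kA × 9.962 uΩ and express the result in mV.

6.744 × 10^3 × 9.962 × 10^-6 = 67.183728 × 10^-3 V

67.183728 mV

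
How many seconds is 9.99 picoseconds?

0.00000000000999 seconds

pico = 1e-12, (no prefix) = 1e0; factor is 1e-12.
9.99 × 1e-12 = 0.00000000000999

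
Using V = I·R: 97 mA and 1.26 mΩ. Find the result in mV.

0.12222 mV

97 × 10⁻³ × 1.26 × 10⁻³ = 122.22 × 10⁻⁶ V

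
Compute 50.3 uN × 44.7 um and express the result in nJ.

2.24841 nJ

50.3 × 10^-6 × 44.7 × 10^-6 = 2248.41 × 10^-12 J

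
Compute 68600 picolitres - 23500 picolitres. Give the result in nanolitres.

45.1 nanolitres

In nanolitres:
  68600 picolitres = 68600e-3 nanolitres = 68.6
  23500 picolitres = 23500e-3 nanolitres = 23.5
Difference: 68.6 - 23.5 = 45.1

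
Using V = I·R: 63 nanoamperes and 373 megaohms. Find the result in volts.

63 × 10^-9 × 373 × 10^6 = 23499 × 10^-3 V

23.499 volts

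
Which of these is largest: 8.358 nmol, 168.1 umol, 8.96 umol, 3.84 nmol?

168.1 umol

8.358 nmol = 0.000000008358 mol
168.1 umol = 0.0001681 mol
8.96 umol = 0.00000896 mol
3.84 nmol = 0.00000000384 mol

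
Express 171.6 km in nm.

kilo = 1e3, nano = 1e-9; factor is 1e12.
171.6 × 1e12 = 171600000000000

171600000000000 nm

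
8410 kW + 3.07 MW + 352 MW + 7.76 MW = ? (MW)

371.24 MW

In MW:
  8410 kW = 8410 × 10⁻³ MW = 8.41
  3.07 MW → 3.07
  352 MW → 352
  7.76 MW → 7.76
Sum: 8.41 + 3.07 + 352 + 7.76 = 371.24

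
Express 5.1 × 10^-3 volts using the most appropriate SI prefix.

5.1 millivolts

= 5.1 × 10^-3 volts; 10^-3 is milli.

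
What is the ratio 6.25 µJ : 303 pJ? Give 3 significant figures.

(6.25 × 10⁻⁶) / (303 × 10⁻¹²) = 0.02063 × 10⁶

20600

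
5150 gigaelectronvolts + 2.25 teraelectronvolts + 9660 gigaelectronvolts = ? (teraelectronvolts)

In teraelectronvolts:
  5150 gigaelectronvolts = 5150e-3 teraelectronvolts = 5.15
  2.25 teraelectronvolts → 2.25
  9660 gigaelectronvolts = 9660e-3 teraelectronvolts = 9.66
Sum: 5.15 + 2.25 + 9.66 = 17.06

17.06 teraelectronvolts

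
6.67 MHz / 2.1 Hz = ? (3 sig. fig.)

(6.67e6) / (2.1) = 3.176e6

3180000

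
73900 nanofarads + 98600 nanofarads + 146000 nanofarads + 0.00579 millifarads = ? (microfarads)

In microfarads:
  73900 nanofarads = 73900 × 10^-3 microfarads = 73.9
  98600 nanofarads = 98600 × 10^-3 microfarads = 98.6
  146000 nanofarads = 146000 × 10^-3 microfarads = 146
  0.00579 millifarads = 0.00579 × 10^3 microfarads = 5.79
Sum: 73.9 + 98.6 + 146 + 5.79 = 324.29

324.29 microfarads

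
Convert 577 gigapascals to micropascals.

577000000000000000 micropascals

giga = 1e9, micro = 1e-6; factor is 1e15.
577 × 1e15 = 577000000000000000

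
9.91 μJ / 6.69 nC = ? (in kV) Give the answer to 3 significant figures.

1.48 kV

(9.91 × 10^-6) / (6.69 × 10^-9) = 1.4813 × 10^3 V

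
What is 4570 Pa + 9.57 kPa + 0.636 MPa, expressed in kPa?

In kPa:
  4570 Pa = 4570e-3 kPa = 4.57
  9.57 kPa → 9.57
  0.636 MPa = 0.636e3 kPa = 636
Sum: 4.57 + 9.57 + 636 = 650.14

650.14 kPa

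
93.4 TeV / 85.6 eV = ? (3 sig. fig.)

1090000000000

(93.4 × 10¹²) / (85.6) = 1.091 × 10¹²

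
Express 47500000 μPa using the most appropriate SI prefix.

47.5 Pa

= 47.5 Pa; mantissa already in [1, 1000).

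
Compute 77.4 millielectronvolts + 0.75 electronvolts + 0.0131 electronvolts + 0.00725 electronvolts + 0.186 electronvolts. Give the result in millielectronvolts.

1033.75 millielectronvolts

In millielectronvolts:
  77.4 millielectronvolts → 77.4
  0.75 electronvolts = 0.75e3 millielectronvolts = 750
  0.0131 electronvolts = 0.0131e3 millielectronvolts = 13.1
  0.00725 electronvolts = 0.00725e3 millielectronvolts = 7.25
  0.186 electronvolts = 0.186e3 millielectronvolts = 186
Sum: 77.4 + 750 + 13.1 + 7.25 + 186 = 1033.75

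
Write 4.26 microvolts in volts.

micro = 10^-6, (no prefix) = 10^0; factor is 10^-6.
4.26 × 10^-6 = 0.00000426

0.00000426 volts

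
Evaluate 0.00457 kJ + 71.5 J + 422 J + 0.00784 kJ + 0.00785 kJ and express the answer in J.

513.76 J

In J:
  0.00457 kJ = 0.00457 × 10^3 J = 4.57
  71.5 J → 71.5
  422 J → 422
  0.00784 kJ = 0.00784 × 10^3 J = 7.84
  0.00785 kJ = 0.00785 × 10^3 J = 7.85
Sum: 4.57 + 71.5 + 422 + 7.84 + 7.85 = 513.76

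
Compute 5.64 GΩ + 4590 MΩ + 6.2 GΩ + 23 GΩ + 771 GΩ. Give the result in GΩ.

In GΩ:
  5.64 GΩ → 5.64
  4590 MΩ = 4590 × 10⁻³ GΩ = 4.59
  6.2 GΩ → 6.2
  23 GΩ → 23
  771 GΩ → 771
Sum: 5.64 + 4.59 + 6.2 + 23 + 771 = 810.43

810.43 GΩ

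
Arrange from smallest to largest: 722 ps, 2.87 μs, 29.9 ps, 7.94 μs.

29.9 ps < 722 ps < 2.87 μs < 7.94 μs

722 ps = 0.000000000722 s
2.87 μs = 0.00000287 s
29.9 ps = 0.0000000000299 s
7.94 μs = 0.00000794 s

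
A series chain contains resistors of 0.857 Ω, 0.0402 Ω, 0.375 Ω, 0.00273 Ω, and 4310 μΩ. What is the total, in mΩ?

1279.24 mΩ

In mΩ:
  0.857 Ω = 0.857e3 mΩ = 857
  0.0402 Ω = 0.0402e3 mΩ = 40.2
  0.375 Ω = 0.375e3 mΩ = 375
  0.00273 Ω = 0.00273e3 mΩ = 2.73
  4310 μΩ = 4310e-3 mΩ = 4.31
Sum: 857 + 40.2 + 375 + 2.73 + 4.31 = 1279.24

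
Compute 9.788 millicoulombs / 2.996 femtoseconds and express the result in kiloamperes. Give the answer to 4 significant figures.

3267000000 kiloamperes

(9.788e-3) / (2.996e-15) = 3.26702e12 A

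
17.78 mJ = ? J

milli = 1e-3, (no prefix) = 1e0; factor is 1e-3.
17.78 × 1e-3 = 0.01778

0.01778 J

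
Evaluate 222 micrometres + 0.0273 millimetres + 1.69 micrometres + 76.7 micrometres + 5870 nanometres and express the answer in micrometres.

In micrometres:
  222 micrometres → 222
  0.0273 millimetres = 0.0273 × 10^3 micrometres = 27.3
  1.69 micrometres → 1.69
  76.7 micrometres → 76.7
  5870 nanometres = 5870 × 10^-3 micrometres = 5.87
Sum: 222 + 27.3 + 1.69 + 76.7 + 5.87 = 333.56

333.56 micrometres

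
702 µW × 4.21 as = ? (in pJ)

0.00000000295542 pJ

702 × 10^-6 × 4.21 × 10^-18 = 2955.42 × 10^-24 J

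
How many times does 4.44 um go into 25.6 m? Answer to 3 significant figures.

5770000

(25.6) / (4.44 × 10⁻⁶) = 5.766 × 10⁶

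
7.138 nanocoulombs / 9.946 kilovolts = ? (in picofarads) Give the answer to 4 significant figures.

(7.138e-9) / (9.946e3) = 0.717675e-12 F

0.7177 picofarads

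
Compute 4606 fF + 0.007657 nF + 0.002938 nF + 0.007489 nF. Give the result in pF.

22.69 pF

In pF:
  4606 fF = 4606 × 10^-3 pF = 4.606
  0.007657 nF = 0.007657 × 10^3 pF = 7.657
  0.002938 nF = 0.002938 × 10^3 pF = 2.938
  0.007489 nF = 0.007489 × 10^3 pF = 7.489
Sum: 4.606 + 7.657 + 2.938 + 7.489 = 22.69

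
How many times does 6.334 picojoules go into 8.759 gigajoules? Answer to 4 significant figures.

(8.759 × 10⁹) / (6.334 × 10⁻¹²) = 1.3829 × 10²¹

1383000000000000000000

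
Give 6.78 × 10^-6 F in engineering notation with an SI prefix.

6.78 uF

= 6.78 × 10^-6 F; 10^-6 is micro.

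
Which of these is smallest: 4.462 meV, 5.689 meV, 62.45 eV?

4.462 meV

4.462 meV = 0.004462 eV
5.689 meV = 0.005689 eV
62.45 eV = 62.45 eV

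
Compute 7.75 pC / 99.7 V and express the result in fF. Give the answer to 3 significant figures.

(7.75 × 10⁻¹²) / (99.7) = 0.077733 × 10⁻¹² F

77.7 fF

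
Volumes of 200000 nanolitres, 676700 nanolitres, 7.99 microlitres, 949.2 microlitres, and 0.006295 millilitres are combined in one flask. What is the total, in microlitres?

1840.185 microlitres

In microlitres:
  200000 nanolitres = 200000 × 10⁻³ microlitres = 200
  676700 nanolitres = 676700 × 10⁻³ microlitres = 676.7
  7.99 microlitres → 7.99
  949.2 microlitres → 949.2
  0.006295 millilitres = 0.006295 × 10³ microlitres = 6.295
Sum: 200 + 676.7 + 7.99 + 949.2 + 6.295 = 1840.185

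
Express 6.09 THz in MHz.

6090000 MHz

tera = 10^12, mega = 10^6; factor is 10^6.
6.09 × 10^6 = 6090000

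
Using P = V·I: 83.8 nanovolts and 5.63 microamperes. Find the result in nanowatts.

0.000471794 nanowatts

83.8 × 10⁻⁹ × 5.63 × 10⁻⁶ = 471.794 × 10⁻¹⁵ W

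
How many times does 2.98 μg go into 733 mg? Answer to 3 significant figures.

(733e-3) / (2.98e-6) = 246e3

246000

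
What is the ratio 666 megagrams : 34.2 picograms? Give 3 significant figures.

19500000000000000000

(666 × 10⁶) / (34.2 × 10⁻¹²) = 19.47 × 10¹⁸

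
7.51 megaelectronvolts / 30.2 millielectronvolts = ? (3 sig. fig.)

(7.51e6) / (30.2e-3) = 0.2487e9

249000000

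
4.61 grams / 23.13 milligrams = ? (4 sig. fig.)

(4.61) / (23.13 × 10⁻³) = 0.19931 × 10³

199.3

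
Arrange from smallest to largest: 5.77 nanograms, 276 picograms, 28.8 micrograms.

276 picograms < 5.77 nanograms < 28.8 micrograms

5.77 nanograms = 0.00000000577 grams
276 picograms = 0.000000000276 grams
28.8 micrograms = 0.0000288 grams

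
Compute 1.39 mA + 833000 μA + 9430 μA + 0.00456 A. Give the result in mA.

848.38 mA

In mA:
  1.39 mA → 1.39
  833000 μA = 833000e-3 mA = 833
  9430 μA = 9430e-3 mA = 9.43
  0.00456 A = 0.00456e3 mA = 4.56
Sum: 1.39 + 833 + 9.43 + 4.56 = 848.38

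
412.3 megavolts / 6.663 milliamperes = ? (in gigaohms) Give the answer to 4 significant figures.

61.88 gigaohms

(412.3e6) / (6.663e-3) = 61.879e9 Ω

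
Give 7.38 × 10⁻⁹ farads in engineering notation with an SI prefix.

= 7.38 × 10⁻⁹ farads; 10⁻⁹ is nano.

7.38 nanofarads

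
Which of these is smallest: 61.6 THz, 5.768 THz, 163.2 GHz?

163.2 GHz

61.6 THz = 61600000000000 Hz
5.768 THz = 5768000000000 Hz
163.2 GHz = 163200000000 Hz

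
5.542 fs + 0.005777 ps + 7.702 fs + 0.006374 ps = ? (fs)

In fs:
  5.542 fs → 5.542
  0.005777 ps = 0.005777 × 10^3 fs = 5.777
  7.702 fs → 7.702
  0.006374 ps = 0.006374 × 10^3 fs = 6.374
Sum: 5.542 + 5.777 + 7.702 + 6.374 = 25.395

25.395 fs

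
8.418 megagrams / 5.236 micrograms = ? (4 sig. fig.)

1608000000000

(8.418 × 10^6) / (5.236 × 10^-6) = 1.6077 × 10^12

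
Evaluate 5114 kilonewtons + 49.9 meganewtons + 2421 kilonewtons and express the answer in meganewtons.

In meganewtons:
  5114 kilonewtons = 5114 × 10⁻³ meganewtons = 5.114
  49.9 meganewtons → 49.9
  2421 kilonewtons = 2421 × 10⁻³ meganewtons = 2.421
Sum: 5.114 + 49.9 + 2.421 = 57.435

57.435 meganewtons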